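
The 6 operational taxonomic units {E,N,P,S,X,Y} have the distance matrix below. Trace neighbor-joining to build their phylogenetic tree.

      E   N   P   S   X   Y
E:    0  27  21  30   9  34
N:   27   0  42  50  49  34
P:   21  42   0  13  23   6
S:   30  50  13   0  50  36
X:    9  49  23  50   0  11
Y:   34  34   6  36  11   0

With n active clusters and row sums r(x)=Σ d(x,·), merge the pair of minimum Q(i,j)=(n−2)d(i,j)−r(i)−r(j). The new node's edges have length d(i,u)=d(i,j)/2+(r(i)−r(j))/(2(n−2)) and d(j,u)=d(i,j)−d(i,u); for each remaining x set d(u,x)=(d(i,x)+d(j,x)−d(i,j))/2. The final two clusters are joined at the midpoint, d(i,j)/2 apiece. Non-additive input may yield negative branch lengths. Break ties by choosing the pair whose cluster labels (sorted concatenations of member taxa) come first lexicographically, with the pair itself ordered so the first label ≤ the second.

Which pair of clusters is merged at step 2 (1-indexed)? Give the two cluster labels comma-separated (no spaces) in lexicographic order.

step 1: merge (P,S) at d=13, Q=-232; branch lengths P→-11/4, S→63/4; new cluster PS
  updated: d(E,PS)=19, d(N,PS)=79/2, d(PS,X)=30, d(PS,Y)=29/2
step 2: merge (E,X) at d=9, Q=-161; branch lengths E→17/6, X→37/6; new cluster EX
  updated: d(EX,N)=67/2, d(EX,PS)=20, d(EX,Y)=18
step 3: merge (EX,N) at d=67/2, Q=-223/2; branch lengths EX→63/8, N→205/8; new cluster ENX
  updated: d(ENX,PS)=13, d(ENX,Y)=37/4
step 4: merge (ENX,PS) at d=13, Q=-147/4; branch lengths ENX→31/8, PS→73/8; new cluster ENPSX
  updated: d(ENPSX,Y)=43/8
step 5: merge (ENPSX,Y) at d=43/8; branch lengths ENPSX→43/16, Y→43/16; new cluster ENPSXY
final tree: ((((E:17/6,X:37/6):63/8,N:205/8):31/8,(P:-11/4,S:63/4):73/8):43/16,Y:43/16)
total length: 591/8

E,X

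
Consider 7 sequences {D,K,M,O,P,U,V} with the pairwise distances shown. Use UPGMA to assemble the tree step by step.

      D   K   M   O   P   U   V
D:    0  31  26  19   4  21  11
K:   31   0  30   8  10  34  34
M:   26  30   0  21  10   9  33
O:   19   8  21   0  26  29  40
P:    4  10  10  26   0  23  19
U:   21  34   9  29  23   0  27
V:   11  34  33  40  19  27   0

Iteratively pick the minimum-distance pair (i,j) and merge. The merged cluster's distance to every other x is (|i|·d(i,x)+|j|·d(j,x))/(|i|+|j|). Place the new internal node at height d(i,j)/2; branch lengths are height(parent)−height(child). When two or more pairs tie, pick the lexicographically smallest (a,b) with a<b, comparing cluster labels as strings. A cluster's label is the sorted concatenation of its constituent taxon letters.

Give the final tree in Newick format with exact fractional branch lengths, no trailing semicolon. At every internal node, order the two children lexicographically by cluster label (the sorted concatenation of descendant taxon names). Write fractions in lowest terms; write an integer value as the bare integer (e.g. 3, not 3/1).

((((D:2,P:2):11/2,V:15/2):25/6,(M:9/2,U:9/2):43/6):61/30,(K:4,O:4):97/10)

iteration 1: select D,P (d=4); attach at lengths (2, 2); label the merged cluster DP
  updated: d(DP,K)=41/2, d(DP,M)=18, d(DP,O)=45/2, d(DP,U)=22, d(DP,V)=15
iteration 2: select K,O (d=8); attach at lengths (4, 4); label the merged cluster KO
  updated: d(DP,KO)=43/2, d(KO,M)=51/2, d(KO,U)=63/2, d(KO,V)=37
iteration 3: select M,U (d=9); attach at lengths (9/2, 9/2); label the merged cluster MU
  updated: d(DP,MU)=20, d(KO,MU)=57/2, d(MU,V)=30
iteration 4: select DP,V (d=15); attach at lengths (11/2, 15/2); label the merged cluster DPV
  updated: d(DPV,KO)=80/3, d(DPV,MU)=70/3
iteration 5: select DPV,MU (d=70/3); attach at lengths (25/6, 43/6); label the merged cluster DMPUV
  updated: d(DMPUV,KO)=137/5
iteration 6: select DMPUV,KO (d=137/5); attach at lengths (61/30, 97/10); label the merged cluster DKMOPUV
final tree: ((((D:2,P:2):11/2,V:15/2):25/6,(M:9/2,U:9/2):43/6):61/30,(K:4,O:4):97/10)
total length: 856/15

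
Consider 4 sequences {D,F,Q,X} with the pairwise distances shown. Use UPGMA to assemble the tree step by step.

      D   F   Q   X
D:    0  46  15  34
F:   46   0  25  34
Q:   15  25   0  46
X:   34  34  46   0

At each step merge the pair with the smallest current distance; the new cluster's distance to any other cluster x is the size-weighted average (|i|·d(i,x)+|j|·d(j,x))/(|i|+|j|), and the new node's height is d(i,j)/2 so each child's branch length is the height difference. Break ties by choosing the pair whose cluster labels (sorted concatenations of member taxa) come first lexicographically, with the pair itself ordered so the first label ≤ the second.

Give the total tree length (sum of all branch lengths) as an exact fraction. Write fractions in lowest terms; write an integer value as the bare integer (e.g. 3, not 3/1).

249/4

iteration 1: select D,Q (d=15); attach at lengths (15/2, 15/2); label the merged cluster DQ
  updated: d(DQ,F)=71/2, d(DQ,X)=40
iteration 2: select F,X (d=34); attach at lengths (17, 17); label the merged cluster FX
  updated: d(DQ,FX)=151/4
iteration 3: select DQ,FX (d=151/4); attach at lengths (91/8, 15/8); label the merged cluster DFQX
final tree: ((D:15/2,Q:15/2):91/8,(F:17,X:17):15/8)
total length: 249/4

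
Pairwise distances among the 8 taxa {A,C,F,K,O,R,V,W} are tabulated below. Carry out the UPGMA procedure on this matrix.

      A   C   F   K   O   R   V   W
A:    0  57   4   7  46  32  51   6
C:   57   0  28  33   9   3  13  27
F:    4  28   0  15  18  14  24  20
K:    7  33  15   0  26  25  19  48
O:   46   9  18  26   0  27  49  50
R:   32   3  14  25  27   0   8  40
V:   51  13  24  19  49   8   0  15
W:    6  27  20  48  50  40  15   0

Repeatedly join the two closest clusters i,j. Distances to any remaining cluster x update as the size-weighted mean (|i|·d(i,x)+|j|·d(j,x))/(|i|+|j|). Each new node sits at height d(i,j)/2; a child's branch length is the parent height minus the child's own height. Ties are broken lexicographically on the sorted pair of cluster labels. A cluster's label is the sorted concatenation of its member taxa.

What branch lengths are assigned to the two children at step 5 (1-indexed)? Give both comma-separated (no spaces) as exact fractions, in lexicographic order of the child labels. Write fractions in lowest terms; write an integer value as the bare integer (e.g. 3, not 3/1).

1. join C+R (d=3) ⇒ CR; edges |C|=3/2, |R|=3/2
  updated: d(A,CR)=89/2, d(CR,F)=21, d(CR,K)=29, d(CR,O)=18, d(CR,V)=21/2, d(CR,W)=67/2
2. join A+F (d=4) ⇒ AF; edges |A|=2, |F|=2
  updated: d(AF,CR)=131/4, d(AF,K)=11, d(AF,O)=32, d(AF,V)=75/2, d(AF,W)=13
3. join CR+V (d=21/2) ⇒ CRV; edges |CR|=15/4, |V|=21/4
  updated: d(AF,CRV)=103/3, d(CRV,K)=77/3, d(CRV,O)=85/3, d(CRV,W)=82/3
4. join AF+K (d=11) ⇒ AFK; edges |AF|=7/2, |K|=11/2
  updated: d(AFK,CRV)=283/9, d(AFK,O)=30, d(AFK,W)=74/3
5. join AFK+W (d=74/3) ⇒ AFKW; edges |AFK|=41/6, |W|=37/3
  updated: d(AFKW,CRV)=365/12, d(AFKW,O)=35
6. join CRV+O (d=85/3) ⇒ CORV; edges |CRV|=107/12, |O|=85/6
  updated: d(AFKW,CORV)=505/16
7. join AFKW+CORV (d=505/16) ⇒ ACFKORVW; edges |AFKW|=331/96, |CORV|=155/96
final tree: ((((A:2,F:2):7/2,K:11/2):41/6,W:37/3):331/96,(((C:3/2,R:3/2):15/4,V:21/4):107/12,O:85/6):155/96)
total length: 1157/16

41/6,37/3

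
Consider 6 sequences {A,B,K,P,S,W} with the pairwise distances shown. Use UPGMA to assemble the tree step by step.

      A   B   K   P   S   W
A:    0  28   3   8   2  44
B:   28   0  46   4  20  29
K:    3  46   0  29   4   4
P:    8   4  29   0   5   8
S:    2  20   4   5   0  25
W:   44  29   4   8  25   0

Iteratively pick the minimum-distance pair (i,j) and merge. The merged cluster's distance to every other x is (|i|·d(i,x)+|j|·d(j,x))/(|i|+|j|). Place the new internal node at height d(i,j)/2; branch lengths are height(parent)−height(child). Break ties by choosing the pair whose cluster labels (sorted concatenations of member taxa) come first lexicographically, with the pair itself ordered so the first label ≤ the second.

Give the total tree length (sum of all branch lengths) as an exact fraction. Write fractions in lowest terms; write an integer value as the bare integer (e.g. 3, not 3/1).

335/9

1. join A+S (d=2) ⇒ AS; edges |A|=1, |S|=1
  updated: d(AS,B)=24, d(AS,K)=7/2, d(AS,P)=13/2, d(AS,W)=69/2
2. join AS+K (d=7/2) ⇒ AKS; edges |AS|=3/4, |K|=7/4
  updated: d(AKS,B)=94/3, d(AKS,P)=14, d(AKS,W)=73/3
3. join B+P (d=4) ⇒ BP; edges |B|=2, |P|=2
  updated: d(AKS,BP)=68/3, d(BP,W)=37/2
4. join BP+W (d=37/2) ⇒ BPW; edges |BP|=29/4, |W|=37/4
  updated: d(AKS,BPW)=209/9
5. join AKS+BPW (d=209/9) ⇒ ABKPSW; edges |AKS|=355/36, |BPW|=85/36
final tree: (((A:1,S:1):3/4,K:7/4):355/36,((B:2,P:2):29/4,W:37/4):85/36)
total length: 335/9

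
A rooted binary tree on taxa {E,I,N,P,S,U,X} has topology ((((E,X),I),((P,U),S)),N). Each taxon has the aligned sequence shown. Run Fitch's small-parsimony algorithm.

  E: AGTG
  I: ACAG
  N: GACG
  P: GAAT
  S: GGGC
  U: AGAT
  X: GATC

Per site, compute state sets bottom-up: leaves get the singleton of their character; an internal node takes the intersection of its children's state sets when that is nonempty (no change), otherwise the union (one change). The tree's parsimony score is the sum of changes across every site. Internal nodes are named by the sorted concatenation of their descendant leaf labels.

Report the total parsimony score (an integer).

site 0, node EX: E={A} ∪ X={G} → {A,G} (+1)
site 0, node EIX: EX={A,G} ∩ I={A} → {A} (+0)
site 0, node PU: P={G} ∪ U={A} → {A,G} (+1)
site 0, node PSU: PU={A,G} ∩ S={G} → {G} (+0)
site 0, node EIPSUX: EIX={A} ∪ PSU={G} → {A,G} (+1)
site 0, node EINPSUX: EIPSUX={A,G} ∩ N={G} → {G} (+0)
site 1, node EX: E={G} ∪ X={A} → {A,G} (+1)
site 1, node EIX: EX={A,G} ∪ I={C} → {A,C,G} (+1)
site 1, node PU: P={A} ∪ U={G} → {A,G} (+1)
site 1, node PSU: PU={A,G} ∩ S={G} → {G} (+0)
site 1, node EIPSUX: EIX={A,C,G} ∩ PSU={G} → {G} (+0)
site 1, node EINPSUX: EIPSUX={G} ∪ N={A} → {A,G} (+1)
site 2, node EX: E={T} ∩ X={T} → {T} (+0)
site 2, node EIX: EX={T} ∪ I={A} → {A,T} (+1)
site 2, node PU: P={A} ∩ U={A} → {A} (+0)
site 2, node PSU: PU={A} ∪ S={G} → {A,G} (+1)
site 2, node EIPSUX: EIX={A,T} ∩ PSU={A,G} → {A} (+0)
site 2, node EINPSUX: EIPSUX={A} ∪ N={C} → {A,C} (+1)
site 3, node EX: E={G} ∪ X={C} → {C,G} (+1)
site 3, node EIX: EX={C,G} ∩ I={G} → {G} (+0)
site 3, node PU: P={T} ∩ U={T} → {T} (+0)
site 3, node PSU: PU={T} ∪ S={C} → {C,T} (+1)
site 3, node EIPSUX: EIX={G} ∪ PSU={C,T} → {C,G,T} (+1)
site 3, node EINPSUX: EIPSUX={C,G,T} ∩ N={G} → {G} (+0)
per-site changes: [3, 4, 3, 3]; total = 13

13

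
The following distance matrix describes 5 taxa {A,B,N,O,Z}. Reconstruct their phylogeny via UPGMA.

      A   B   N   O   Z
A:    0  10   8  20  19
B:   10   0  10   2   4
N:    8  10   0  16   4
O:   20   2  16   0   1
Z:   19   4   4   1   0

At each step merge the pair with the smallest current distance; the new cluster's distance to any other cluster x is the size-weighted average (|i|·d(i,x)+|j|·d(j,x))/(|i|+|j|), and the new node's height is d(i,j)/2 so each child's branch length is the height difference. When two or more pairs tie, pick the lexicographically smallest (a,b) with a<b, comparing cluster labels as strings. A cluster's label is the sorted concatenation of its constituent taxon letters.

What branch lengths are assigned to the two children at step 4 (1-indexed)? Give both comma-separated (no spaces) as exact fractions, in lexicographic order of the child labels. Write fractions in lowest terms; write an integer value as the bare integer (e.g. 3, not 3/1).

31/12,61/12

1. join O+Z (d=1) ⇒ OZ; edges |O|=1/2, |Z|=1/2
  updated: d(A,OZ)=39/2, d(B,OZ)=3, d(N,OZ)=10
2. join B+OZ (d=3) ⇒ BOZ; edges |B|=3/2, |OZ|=1
  updated: d(A,BOZ)=49/3, d(BOZ,N)=10
3. join A+N (d=8) ⇒ AN; edges |A|=4, |N|=4
  updated: d(AN,BOZ)=79/6
4. join AN+BOZ (d=79/6) ⇒ ABNOZ; edges |AN|=31/12, |BOZ|=61/12
final tree: ((A:4,N:4):31/12,(B:3/2,(O:1/2,Z:1/2):1):61/12)
total length: 115/6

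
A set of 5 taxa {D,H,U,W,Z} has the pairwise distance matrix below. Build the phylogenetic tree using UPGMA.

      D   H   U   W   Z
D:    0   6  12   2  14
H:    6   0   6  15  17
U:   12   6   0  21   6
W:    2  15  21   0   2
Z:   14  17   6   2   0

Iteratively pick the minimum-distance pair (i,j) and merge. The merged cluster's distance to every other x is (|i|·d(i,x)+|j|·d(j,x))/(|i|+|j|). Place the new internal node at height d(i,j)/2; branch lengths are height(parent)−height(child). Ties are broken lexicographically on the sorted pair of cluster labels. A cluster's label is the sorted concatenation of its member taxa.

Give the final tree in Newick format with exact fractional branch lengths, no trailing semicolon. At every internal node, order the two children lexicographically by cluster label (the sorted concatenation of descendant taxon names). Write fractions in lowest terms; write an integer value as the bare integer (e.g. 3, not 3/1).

iteration 1: select D,W (d=2); attach at lengths (1, 1); label the merged cluster DW
  updated: d(DW,H)=21/2, d(DW,U)=33/2, d(DW,Z)=8
iteration 2: select H,U (d=6); attach at lengths (3, 3); label the merged cluster HU
  updated: d(DW,HU)=27/2, d(HU,Z)=23/2
iteration 3: select DW,Z (d=8); attach at lengths (3, 4); label the merged cluster DWZ
  updated: d(DWZ,HU)=77/6
iteration 4: select DWZ,HU (d=77/6); attach at lengths (29/12, 41/12); label the merged cluster DHUWZ
final tree: (((D:1,W:1):3,Z:4):29/12,(H:3,U:3):41/12)
total length: 125/6

(((D:1,W:1):3,Z:4):29/12,(H:3,U:3):41/12)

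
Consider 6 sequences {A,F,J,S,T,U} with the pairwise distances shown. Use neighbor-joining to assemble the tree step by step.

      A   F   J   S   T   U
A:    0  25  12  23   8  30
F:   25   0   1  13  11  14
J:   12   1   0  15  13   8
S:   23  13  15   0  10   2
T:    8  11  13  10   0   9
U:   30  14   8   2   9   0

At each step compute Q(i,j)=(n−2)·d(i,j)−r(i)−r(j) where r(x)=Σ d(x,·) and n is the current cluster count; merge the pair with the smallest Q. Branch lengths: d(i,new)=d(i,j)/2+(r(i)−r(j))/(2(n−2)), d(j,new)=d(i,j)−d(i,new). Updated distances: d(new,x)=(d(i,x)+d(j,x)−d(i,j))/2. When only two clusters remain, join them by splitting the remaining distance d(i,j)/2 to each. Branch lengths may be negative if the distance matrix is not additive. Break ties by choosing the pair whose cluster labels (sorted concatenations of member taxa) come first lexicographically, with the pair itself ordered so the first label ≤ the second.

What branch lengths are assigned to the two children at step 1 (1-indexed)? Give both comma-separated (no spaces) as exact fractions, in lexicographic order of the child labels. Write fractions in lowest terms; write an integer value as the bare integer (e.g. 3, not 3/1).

step 1: merge (S,U) at d=2, Q=-118; branch lengths S→1, U→1; new cluster SU
  updated: d(A,SU)=51/2, d(F,SU)=25/2, d(J,SU)=21/2, d(SU,T)=17/2
step 2: merge (A,T) at d=8, Q=-87; branch lengths A→9, T→-1; new cluster AT
  updated: d(AT,F)=14, d(AT,J)=17/2, d(AT,SU)=13
step 3: merge (AT,SU) at d=13, Q=-91/2; branch lengths AT→51/8, SU→53/8; new cluster ASTU
  updated: d(ASTU,F)=27/4, d(ASTU,J)=3
step 4: merge (ASTU,F) at d=27/4, Q=-43/4; branch lengths ASTU→35/8, F→19/8; new cluster AFSTU
  updated: d(AFSTU,J)=-11/8
step 5: merge (AFSTU,J) at d=-11/8; branch lengths AFSTU→-11/16, J→-11/16; new cluster AFJSTU
final tree: ((((A:9,T:-1):51/8,(S:1,U:1):53/8):35/8,F:19/8):-11/16,J:-11/16)
total length: 227/8

1,1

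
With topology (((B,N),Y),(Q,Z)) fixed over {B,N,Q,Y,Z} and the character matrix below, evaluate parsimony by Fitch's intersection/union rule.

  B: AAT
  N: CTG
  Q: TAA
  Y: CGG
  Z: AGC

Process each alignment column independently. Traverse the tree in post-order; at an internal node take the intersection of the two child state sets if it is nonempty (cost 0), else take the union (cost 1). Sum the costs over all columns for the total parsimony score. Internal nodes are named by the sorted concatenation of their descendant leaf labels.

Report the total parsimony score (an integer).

[col 0] BN: children B:{A}, N:{C} ∪→ {A,C}; cost 1
[col 0] BNY: children BN:{A,C}, Y:{C} ∩→ {C}; cost 0
[col 0] QZ: children Q:{T}, Z:{A} ∪→ {A,T}; cost 1
[col 0] BNQYZ: children BNY:{C}, QZ:{A,T} ∪→ {A,C,T}; cost 1
[col 1] BN: children B:{A}, N:{T} ∪→ {A,T}; cost 1
[col 1] BNY: children BN:{A,T}, Y:{G} ∪→ {A,G,T}; cost 1
[col 1] QZ: children Q:{A}, Z:{G} ∪→ {A,G}; cost 1
[col 1] BNQYZ: children BNY:{A,G,T}, QZ:{A,G} ∩→ {A,G}; cost 0
[col 2] BN: children B:{T}, N:{G} ∪→ {G,T}; cost 1
[col 2] BNY: children BN:{G,T}, Y:{G} ∩→ {G}; cost 0
[col 2] QZ: children Q:{A}, Z:{C} ∪→ {A,C}; cost 1
[col 2] BNQYZ: children BNY:{G}, QZ:{A,C} ∪→ {A,C,G}; cost 1
per-site changes: [3, 3, 3]; total = 9

9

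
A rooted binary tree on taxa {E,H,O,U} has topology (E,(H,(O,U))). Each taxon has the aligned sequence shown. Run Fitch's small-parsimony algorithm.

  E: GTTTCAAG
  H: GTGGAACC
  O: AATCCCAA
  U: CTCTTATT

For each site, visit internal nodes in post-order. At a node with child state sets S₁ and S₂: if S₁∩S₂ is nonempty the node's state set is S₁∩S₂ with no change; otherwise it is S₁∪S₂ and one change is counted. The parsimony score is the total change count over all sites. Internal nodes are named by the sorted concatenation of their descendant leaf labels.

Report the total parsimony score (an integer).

15

OU@0: {A} ∪ {C} = {A,C} (union, +1)
HOU@0: {G} ∪ {A,C} = {A,C,G} (union, +1)
EHOU@0: {G} ∩ {A,C,G} = {G} (intersection, +0)
OU@1: {A} ∪ {T} = {A,T} (union, +1)
HOU@1: {T} ∩ {A,T} = {T} (intersection, +0)
EHOU@1: {T} ∩ {T} = {T} (intersection, +0)
OU@2: {T} ∪ {C} = {C,T} (union, +1)
HOU@2: {G} ∪ {C,T} = {C,G,T} (union, +1)
EHOU@2: {T} ∩ {C,G,T} = {T} (intersection, +0)
OU@3: {C} ∪ {T} = {C,T} (union, +1)
HOU@3: {G} ∪ {C,T} = {C,G,T} (union, +1)
EHOU@3: {T} ∩ {C,G,T} = {T} (intersection, +0)
OU@4: {C} ∪ {T} = {C,T} (union, +1)
HOU@4: {A} ∪ {C,T} = {A,C,T} (union, +1)
EHOU@4: {C} ∩ {A,C,T} = {C} (intersection, +0)
OU@5: {C} ∪ {A} = {A,C} (union, +1)
HOU@5: {A} ∩ {A,C} = {A} (intersection, +0)
EHOU@5: {A} ∩ {A} = {A} (intersection, +0)
OU@6: {A} ∪ {T} = {A,T} (union, +1)
HOU@6: {C} ∪ {A,T} = {A,C,T} (union, +1)
EHOU@6: {A} ∩ {A,C,T} = {A} (intersection, +0)
OU@7: {A} ∪ {T} = {A,T} (union, +1)
HOU@7: {C} ∪ {A,T} = {A,C,T} (union, +1)
EHOU@7: {G} ∪ {A,C,T} = {A,C,G,T} (union, +1)
per-site changes: [2, 1, 2, 2, 2, 1, 2, 3]; total = 15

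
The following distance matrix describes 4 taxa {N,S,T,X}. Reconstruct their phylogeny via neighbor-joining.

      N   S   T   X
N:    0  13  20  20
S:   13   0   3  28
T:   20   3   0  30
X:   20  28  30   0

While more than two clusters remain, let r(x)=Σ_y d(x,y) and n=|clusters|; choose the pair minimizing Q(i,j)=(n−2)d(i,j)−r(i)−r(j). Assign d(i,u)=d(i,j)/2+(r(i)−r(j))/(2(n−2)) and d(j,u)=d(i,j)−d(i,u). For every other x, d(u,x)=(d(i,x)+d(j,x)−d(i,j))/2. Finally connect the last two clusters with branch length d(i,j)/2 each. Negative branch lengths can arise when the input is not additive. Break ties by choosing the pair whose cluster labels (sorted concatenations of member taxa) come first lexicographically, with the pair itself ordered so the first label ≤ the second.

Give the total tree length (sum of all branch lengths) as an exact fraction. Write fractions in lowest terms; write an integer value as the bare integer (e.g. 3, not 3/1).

137/4

step 1: merge (N,X) at d=20, Q=-91; branch lengths N→15/4, X→65/4; new cluster NX
  updated: d(NX,S)=21/2, d(NX,T)=15
step 2: merge (NX,S) at d=21/2, Q=-57/2; branch lengths NX→45/4, S→-3/4; new cluster NSX
  updated: d(NSX,T)=15/4
step 3: merge (NSX,T) at d=15/4; branch lengths NSX→15/8, T→15/8; new cluster NSTX
final tree: (((N:15/4,X:65/4):45/4,S:-3/4):15/8,T:15/8)
total length: 137/4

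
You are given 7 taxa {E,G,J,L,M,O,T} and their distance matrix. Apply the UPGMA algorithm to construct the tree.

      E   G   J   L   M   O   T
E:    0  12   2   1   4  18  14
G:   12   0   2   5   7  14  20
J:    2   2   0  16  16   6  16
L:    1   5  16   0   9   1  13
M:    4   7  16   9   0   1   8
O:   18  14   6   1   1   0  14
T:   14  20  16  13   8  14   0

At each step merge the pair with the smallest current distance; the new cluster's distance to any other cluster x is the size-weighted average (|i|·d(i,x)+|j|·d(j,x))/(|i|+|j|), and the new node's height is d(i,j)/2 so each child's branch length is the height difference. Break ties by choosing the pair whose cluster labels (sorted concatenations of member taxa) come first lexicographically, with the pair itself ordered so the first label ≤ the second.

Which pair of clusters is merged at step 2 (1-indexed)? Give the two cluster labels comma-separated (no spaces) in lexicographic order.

M,O

iteration 1: select E,L (d=1); attach at lengths (1/2, 1/2); label the merged cluster EL
  updated: d(EL,G)=17/2, d(EL,J)=9, d(EL,M)=13/2, d(EL,O)=19/2, d(EL,T)=27/2
iteration 2: select M,O (d=1); attach at lengths (1/2, 1/2); label the merged cluster MO
  updated: d(EL,MO)=8, d(G,MO)=21/2, d(J,MO)=11, d(MO,T)=11
iteration 3: select G,J (d=2); attach at lengths (1, 1); label the merged cluster GJ
  updated: d(EL,GJ)=35/4, d(GJ,MO)=43/4, d(GJ,T)=18
iteration 4: select EL,MO (d=8); attach at lengths (7/2, 7/2); label the merged cluster ELMO
  updated: d(ELMO,GJ)=39/4, d(ELMO,T)=49/4
iteration 5: select ELMO,GJ (d=39/4); attach at lengths (7/8, 31/8); label the merged cluster EGJLMO
  updated: d(EGJLMO,T)=85/6
iteration 6: select EGJLMO,T (d=85/6); attach at lengths (53/24, 85/12); label the merged cluster EGJLMOT
final tree: ((((E:1/2,L:1/2):7/2,(M:1/2,O:1/2):7/2):7/8,(G:1,J:1):31/8):53/24,T:85/12)
total length: 601/24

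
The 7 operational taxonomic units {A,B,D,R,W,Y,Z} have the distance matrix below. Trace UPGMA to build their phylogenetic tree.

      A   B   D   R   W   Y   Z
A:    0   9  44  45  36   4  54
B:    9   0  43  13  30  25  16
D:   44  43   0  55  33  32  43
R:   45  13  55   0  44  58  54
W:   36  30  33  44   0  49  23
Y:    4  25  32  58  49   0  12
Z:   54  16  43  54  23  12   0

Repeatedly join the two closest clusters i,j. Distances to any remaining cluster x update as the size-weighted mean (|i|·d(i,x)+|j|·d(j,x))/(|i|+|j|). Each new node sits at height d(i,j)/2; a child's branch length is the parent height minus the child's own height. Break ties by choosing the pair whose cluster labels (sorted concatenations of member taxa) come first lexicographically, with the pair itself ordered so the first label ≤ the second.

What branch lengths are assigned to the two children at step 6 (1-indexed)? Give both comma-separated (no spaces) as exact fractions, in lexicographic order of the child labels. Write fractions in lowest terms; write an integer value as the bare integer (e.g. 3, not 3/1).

step 1: merge (A,Y) at d=4; branch lengths A→2, Y→2; new cluster AY
  updated: d(AY,B)=17, d(AY,D)=38, d(AY,R)=103/2, d(AY,W)=85/2, d(AY,Z)=33
step 2: merge (B,R) at d=13; branch lengths B→13/2, R→13/2; new cluster BR
  updated: d(AY,BR)=137/4, d(BR,D)=49, d(BR,W)=37, d(BR,Z)=35
step 3: merge (W,Z) at d=23; branch lengths W→23/2, Z→23/2; new cluster WZ
  updated: d(AY,WZ)=151/4, d(BR,WZ)=36, d(D,WZ)=38
step 4: merge (AY,BR) at d=137/4; branch lengths AY→121/8, BR→85/8; new cluster ABRY
  updated: d(ABRY,D)=87/2, d(ABRY,WZ)=295/8
step 5: merge (ABRY,WZ) at d=295/8; branch lengths ABRY→21/16, WZ→111/16; new cluster ABRWYZ
  updated: d(ABRWYZ,D)=125/3
step 6: merge (ABRWYZ,D) at d=125/3; branch lengths ABRWYZ→115/48, D→125/6; new cluster ABDRWYZ
final tree: ((((A:2,Y:2):121/8,(B:13/2,R:13/2):85/8):21/16,(W:23/2,Z:23/2):111/16):115/48,D:125/6)
total length: 4667/48

115/48,125/6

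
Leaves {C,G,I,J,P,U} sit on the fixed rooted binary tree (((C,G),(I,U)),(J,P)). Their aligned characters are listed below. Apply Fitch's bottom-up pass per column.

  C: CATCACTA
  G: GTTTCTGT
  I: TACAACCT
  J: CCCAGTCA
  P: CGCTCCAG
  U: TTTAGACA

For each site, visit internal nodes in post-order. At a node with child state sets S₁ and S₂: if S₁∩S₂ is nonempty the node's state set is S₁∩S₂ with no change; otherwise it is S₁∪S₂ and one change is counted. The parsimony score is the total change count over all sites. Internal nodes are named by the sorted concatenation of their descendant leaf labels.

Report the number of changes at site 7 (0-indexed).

3

[col 0] CG: children C:{C}, G:{G} ∪→ {C,G}; cost 1
[col 0] IU: children I:{T}, U:{T} ∩→ {T}; cost 0
[col 0] CGIU: children CG:{C,G}, IU:{T} ∪→ {C,G,T}; cost 1
[col 0] JP: children J:{C}, P:{C} ∩→ {C}; cost 0
[col 0] CGIJPU: children CGIU:{C,G,T}, JP:{C} ∩→ {C}; cost 0
[col 1] CG: children C:{A}, G:{T} ∪→ {A,T}; cost 1
[col 1] IU: children I:{A}, U:{T} ∪→ {A,T}; cost 1
[col 1] CGIU: children CG:{A,T}, IU:{A,T} ∩→ {A,T}; cost 0
[col 1] JP: children J:{C}, P:{G} ∪→ {C,G}; cost 1
[col 1] CGIJPU: children CGIU:{A,T}, JP:{C,G} ∪→ {A,C,G,T}; cost 1
[col 2] CG: children C:{T}, G:{T} ∩→ {T}; cost 0
[col 2] IU: children I:{C}, U:{T} ∪→ {C,T}; cost 1
[col 2] CGIU: children CG:{T}, IU:{C,T} ∩→ {T}; cost 0
[col 2] JP: children J:{C}, P:{C} ∩→ {C}; cost 0
[col 2] CGIJPU: children CGIU:{T}, JP:{C} ∪→ {C,T}; cost 1
[col 3] CG: children C:{C}, G:{T} ∪→ {C,T}; cost 1
[col 3] IU: children I:{A}, U:{A} ∩→ {A}; cost 0
[col 3] CGIU: children CG:{C,T}, IU:{A} ∪→ {A,C,T}; cost 1
[col 3] JP: children J:{A}, P:{T} ∪→ {A,T}; cost 1
[col 3] CGIJPU: children CGIU:{A,C,T}, JP:{A,T} ∩→ {A,T}; cost 0
[col 4] CG: children C:{A}, G:{C} ∪→ {A,C}; cost 1
[col 4] IU: children I:{A}, U:{G} ∪→ {A,G}; cost 1
[col 4] CGIU: children CG:{A,C}, IU:{A,G} ∩→ {A}; cost 0
[col 4] JP: children J:{G}, P:{C} ∪→ {C,G}; cost 1
[col 4] CGIJPU: children CGIU:{A}, JP:{C,G} ∪→ {A,C,G}; cost 1
[col 5] CG: children C:{C}, G:{T} ∪→ {C,T}; cost 1
[col 5] IU: children I:{C}, U:{A} ∪→ {A,C}; cost 1
[col 5] CGIU: children CG:{C,T}, IU:{A,C} ∩→ {C}; cost 0
[col 5] JP: children J:{T}, P:{C} ∪→ {C,T}; cost 1
[col 5] CGIJPU: children CGIU:{C}, JP:{C,T} ∩→ {C}; cost 0
[col 6] CG: children C:{T}, G:{G} ∪→ {G,T}; cost 1
[col 6] IU: children I:{C}, U:{C} ∩→ {C}; cost 0
[col 6] CGIU: children CG:{G,T}, IU:{C} ∪→ {C,G,T}; cost 1
[col 6] JP: children J:{C}, P:{A} ∪→ {A,C}; cost 1
[col 6] CGIJPU: children CGIU:{C,G,T}, JP:{A,C} ∩→ {C}; cost 0
[col 7] CG: children C:{A}, G:{T} ∪→ {A,T}; cost 1
[col 7] IU: children I:{T}, U:{A} ∪→ {A,T}; cost 1
[col 7] CGIU: children CG:{A,T}, IU:{A,T} ∩→ {A,T}; cost 0
[col 7] JP: children J:{A}, P:{G} ∪→ {A,G}; cost 1
[col 7] CGIJPU: children CGIU:{A,T}, JP:{A,G} ∩→ {A}; cost 0
per-site changes: [2, 4, 2, 3, 4, 3, 3, 3]; total = 24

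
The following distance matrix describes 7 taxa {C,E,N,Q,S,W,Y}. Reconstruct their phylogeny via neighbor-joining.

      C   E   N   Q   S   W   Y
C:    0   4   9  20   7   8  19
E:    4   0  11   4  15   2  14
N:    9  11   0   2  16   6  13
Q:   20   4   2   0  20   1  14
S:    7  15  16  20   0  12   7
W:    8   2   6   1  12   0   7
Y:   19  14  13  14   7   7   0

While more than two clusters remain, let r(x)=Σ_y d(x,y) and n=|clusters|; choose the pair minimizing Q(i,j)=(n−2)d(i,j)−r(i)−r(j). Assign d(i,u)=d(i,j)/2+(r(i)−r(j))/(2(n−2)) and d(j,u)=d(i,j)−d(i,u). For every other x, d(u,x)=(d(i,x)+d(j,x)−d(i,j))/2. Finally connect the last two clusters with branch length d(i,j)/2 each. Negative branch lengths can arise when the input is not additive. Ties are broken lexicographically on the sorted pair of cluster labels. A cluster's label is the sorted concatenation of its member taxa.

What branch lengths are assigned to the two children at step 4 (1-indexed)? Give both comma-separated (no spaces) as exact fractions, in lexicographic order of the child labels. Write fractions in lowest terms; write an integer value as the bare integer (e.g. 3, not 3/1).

41/16,91/16

iteration 1: select S,Y (d=7, Q=-116); attach at lengths (19/5, 16/5); label the merged cluster SY
  updated: d(C,SY)=19/2, d(E,SY)=11, d(N,SY)=11, d(Q,SY)=27/2, d(SY,W)=6
iteration 2: select N,Q (d=2, Q=-143/2); attach at lengths (13/16, 19/16); label the merged cluster NQ
  updated: d(C,NQ)=27/2, d(E,NQ)=13/2, d(NQ,SY)=45/4, d(NQ,W)=5/2
iteration 3: select C,E (d=4, Q=-93/2); attach at lengths (47/12, 1/12); label the merged cluster CE
  updated: d(CE,NQ)=8, d(CE,SY)=33/4, d(CE,W)=3
iteration 4: select CE,SY (d=33/4, Q=-113/4); attach at lengths (41/16, 91/16); label the merged cluster CESY
  updated: d(CESY,NQ)=11/2, d(CESY,W)=3/8
iteration 5: select CESY,NQ (d=11/2, Q=-67/8); attach at lengths (27/16, 61/16); label the merged cluster CENQSY
  updated: d(CENQSY,W)=-21/16
iteration 6: select CENQSY,W (d=-21/16); attach at lengths (-21/32, -21/32); label the merged cluster CENQSWY
final tree: ((((C:47/12,E:1/12):41/16,(S:19/5,Y:16/5):91/16):27/16,(N:13/16,Q:19/16):61/16):-21/32,W:-21/32)
total length: 407/16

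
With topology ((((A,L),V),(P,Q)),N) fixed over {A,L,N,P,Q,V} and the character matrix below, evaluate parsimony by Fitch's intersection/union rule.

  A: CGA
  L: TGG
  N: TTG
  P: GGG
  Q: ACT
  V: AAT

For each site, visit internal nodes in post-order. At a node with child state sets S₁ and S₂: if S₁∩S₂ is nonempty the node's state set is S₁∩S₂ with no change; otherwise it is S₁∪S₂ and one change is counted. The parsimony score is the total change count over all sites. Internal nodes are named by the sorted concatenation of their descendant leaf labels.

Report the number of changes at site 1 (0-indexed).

3

AL@0: {C} ∪ {T} = {C,T} (union, +1)
ALV@0: {C,T} ∪ {A} = {A,C,T} (union, +1)
PQ@0: {G} ∪ {A} = {A,G} (union, +1)
ALPQV@0: {A,C,T} ∩ {A,G} = {A} (intersection, +0)
ALNPQV@0: {A} ∪ {T} = {A,T} (union, +1)
AL@1: {G} ∩ {G} = {G} (intersection, +0)
ALV@1: {G} ∪ {A} = {A,G} (union, +1)
PQ@1: {G} ∪ {C} = {C,G} (union, +1)
ALPQV@1: {A,G} ∩ {C,G} = {G} (intersection, +0)
ALNPQV@1: {G} ∪ {T} = {G,T} (union, +1)
AL@2: {A} ∪ {G} = {A,G} (union, +1)
ALV@2: {A,G} ∪ {T} = {A,G,T} (union, +1)
PQ@2: {G} ∪ {T} = {G,T} (union, +1)
ALPQV@2: {A,G,T} ∩ {G,T} = {G,T} (intersection, +0)
ALNPQV@2: {G,T} ∩ {G} = {G} (intersection, +0)
per-site changes: [4, 3, 3]; total = 10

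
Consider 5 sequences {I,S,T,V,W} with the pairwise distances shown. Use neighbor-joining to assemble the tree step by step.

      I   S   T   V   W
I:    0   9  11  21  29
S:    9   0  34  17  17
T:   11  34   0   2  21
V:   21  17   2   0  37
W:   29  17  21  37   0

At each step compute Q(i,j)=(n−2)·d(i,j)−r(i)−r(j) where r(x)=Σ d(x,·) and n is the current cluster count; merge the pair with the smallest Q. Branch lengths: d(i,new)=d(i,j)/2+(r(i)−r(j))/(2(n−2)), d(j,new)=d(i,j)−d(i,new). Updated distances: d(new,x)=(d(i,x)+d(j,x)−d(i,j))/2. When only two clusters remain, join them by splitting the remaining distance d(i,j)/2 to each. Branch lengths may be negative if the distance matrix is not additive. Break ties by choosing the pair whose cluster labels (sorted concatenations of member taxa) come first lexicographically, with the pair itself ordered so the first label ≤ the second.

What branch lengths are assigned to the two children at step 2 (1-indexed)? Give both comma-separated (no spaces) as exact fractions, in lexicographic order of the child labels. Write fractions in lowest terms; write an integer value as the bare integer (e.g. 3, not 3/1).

31/8,89/8

1. join T+V (d=2, Q=-139) ⇒ TV; edges |T|=-1/2, |V|=5/2
  updated: d(I,TV)=15, d(S,TV)=49/2, d(TV,W)=28
2. join I+TV (d=15, Q=-181/2) ⇒ ITV; edges |I|=31/8, |TV|=89/8
  updated: d(ITV,S)=37/4, d(ITV,W)=21
3. join ITV+S (d=37/4, Q=-189/4) ⇒ ISTV; edges |ITV|=53/8, |S|=21/8
  updated: d(ISTV,W)=115/8
4. join ISTV+W (d=115/8) ⇒ ISTVW; edges |ISTV|=115/16, |W|=115/16
final tree: (((I:31/8,(T:-1/2,V:5/2):89/8):53/8,S:21/8):115/16,W:115/16)
total length: 325/8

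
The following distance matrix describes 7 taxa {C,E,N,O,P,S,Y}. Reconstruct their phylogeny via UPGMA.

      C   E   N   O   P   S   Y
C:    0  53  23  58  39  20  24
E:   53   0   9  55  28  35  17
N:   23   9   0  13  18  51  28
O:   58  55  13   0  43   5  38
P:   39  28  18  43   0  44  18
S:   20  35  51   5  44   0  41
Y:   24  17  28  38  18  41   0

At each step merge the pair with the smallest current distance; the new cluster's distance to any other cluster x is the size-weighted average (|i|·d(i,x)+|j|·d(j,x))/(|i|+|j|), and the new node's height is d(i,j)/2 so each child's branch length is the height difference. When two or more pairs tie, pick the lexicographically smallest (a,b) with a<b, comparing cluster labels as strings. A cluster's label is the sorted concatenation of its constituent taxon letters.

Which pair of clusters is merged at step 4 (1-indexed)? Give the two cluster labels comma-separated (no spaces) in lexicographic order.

step 1: merge (O,S) at d=5; branch lengths O→5/2, S→5/2; new cluster OS
  updated: d(C,OS)=39, d(E,OS)=45, d(N,OS)=32, d(OS,P)=87/2, d(OS,Y)=79/2
step 2: merge (E,N) at d=9; branch lengths E→9/2, N→9/2; new cluster EN
  updated: d(C,EN)=38, d(EN,OS)=77/2, d(EN,P)=23, d(EN,Y)=45/2
step 3: merge (P,Y) at d=18; branch lengths P→9, Y→9; new cluster PY
  updated: d(C,PY)=63/2, d(EN,PY)=91/4, d(OS,PY)=83/2
step 4: merge (EN,PY) at d=91/4; branch lengths EN→55/8, PY→19/8; new cluster ENPY
  updated: d(C,ENPY)=139/4, d(ENPY,OS)=40
step 5: merge (C,ENPY) at d=139/4; branch lengths C→139/8, ENPY→6; new cluster CENPY
  updated: d(CENPY,OS)=199/5
step 6: merge (CENPY,OS) at d=199/5; branch lengths CENPY→101/40, OS→87/5; new cluster CENOPSY
final tree: ((C:139/8,((E:9/2,N:9/2):55/8,(P:9,Y:9):19/8):6):101/40,(O:5/2,S:5/2):87/5)
total length: 1691/20

EN,PY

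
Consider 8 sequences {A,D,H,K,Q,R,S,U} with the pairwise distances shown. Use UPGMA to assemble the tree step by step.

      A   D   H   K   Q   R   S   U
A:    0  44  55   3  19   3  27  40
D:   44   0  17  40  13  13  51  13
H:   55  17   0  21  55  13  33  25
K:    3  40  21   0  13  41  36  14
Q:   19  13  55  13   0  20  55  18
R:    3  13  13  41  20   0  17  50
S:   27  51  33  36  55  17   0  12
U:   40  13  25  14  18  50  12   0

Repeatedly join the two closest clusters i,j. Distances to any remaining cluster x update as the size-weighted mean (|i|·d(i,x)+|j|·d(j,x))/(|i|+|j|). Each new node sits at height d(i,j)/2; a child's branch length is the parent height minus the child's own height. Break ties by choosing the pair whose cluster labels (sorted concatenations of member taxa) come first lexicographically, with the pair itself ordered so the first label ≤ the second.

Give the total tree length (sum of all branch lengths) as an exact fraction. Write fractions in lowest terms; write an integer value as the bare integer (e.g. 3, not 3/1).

1. join A+K (d=3) ⇒ AK; edges |A|=3/2, |K|=3/2
  updated: d(AK,D)=42, d(AK,H)=38, d(AK,Q)=16, d(AK,R)=22, d(AK,S)=63/2, d(AK,U)=27
2. join S+U (d=12) ⇒ SU; edges |S|=6, |U|=6
  updated: d(AK,SU)=117/4, d(D,SU)=32, d(H,SU)=29, d(Q,SU)=73/2, d(R,SU)=67/2
3. join D+Q (d=13) ⇒ DQ; edges |D|=13/2, |Q|=13/2
  updated: d(AK,DQ)=29, d(DQ,H)=36, d(DQ,R)=33/2, d(DQ,SU)=137/4
4. join H+R (d=13) ⇒ HR; edges |H|=13/2, |R|=13/2
  updated: d(AK,HR)=30, d(DQ,HR)=105/4, d(HR,SU)=125/4
5. join DQ+HR (d=105/4) ⇒ DHQR; edges |DQ|=53/8, |HR|=53/8
  updated: d(AK,DHQR)=59/2, d(DHQR,SU)=131/4
6. join AK+SU (d=117/4) ⇒ AKSU; edges |AK|=105/8, |SU|=69/8
  updated: d(AKSU,DHQR)=249/8
7. join AKSU+DHQR (d=249/8) ⇒ ADHKQRSU; edges |AKSU|=15/16, |DHQR|=39/16
final tree: (((A:3/2,K:3/2):105/8,(S:6,U:6):69/8):15/16,((D:13/2,Q:13/2):53/8,(H:13/2,R:13/2):53/8):39/16)
total length: 635/8

635/8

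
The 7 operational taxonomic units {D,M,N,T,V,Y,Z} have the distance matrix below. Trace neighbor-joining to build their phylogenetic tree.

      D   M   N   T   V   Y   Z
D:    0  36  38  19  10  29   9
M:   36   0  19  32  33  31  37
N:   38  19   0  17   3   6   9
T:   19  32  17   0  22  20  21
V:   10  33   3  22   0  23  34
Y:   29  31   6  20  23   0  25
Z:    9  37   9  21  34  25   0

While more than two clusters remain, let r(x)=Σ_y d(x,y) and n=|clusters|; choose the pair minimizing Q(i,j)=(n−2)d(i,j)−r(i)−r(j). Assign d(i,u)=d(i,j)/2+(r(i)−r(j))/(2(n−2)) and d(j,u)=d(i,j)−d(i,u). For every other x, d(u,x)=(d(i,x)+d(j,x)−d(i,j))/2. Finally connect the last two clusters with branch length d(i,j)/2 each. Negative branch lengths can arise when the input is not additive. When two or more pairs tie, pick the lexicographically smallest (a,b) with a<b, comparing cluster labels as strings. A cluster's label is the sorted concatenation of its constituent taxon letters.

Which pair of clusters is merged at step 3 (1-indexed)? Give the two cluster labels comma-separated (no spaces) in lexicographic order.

N,V

1. join D+Z (d=9, Q=-231) ⇒ DZ; edges |D|=51/10, |Z|=39/10
  updated: d(DZ,M)=32, d(DZ,N)=19, d(DZ,T)=31/2, d(DZ,V)=35/2, d(DZ,Y)=45/2
2. join DZ+T (d=31/2, Q=-151) ⇒ DTZ; edges |DZ|=31/4, |T|=31/4
  updated: d(DTZ,M)=97/4, d(DTZ,N)=41/4, d(DTZ,V)=12, d(DTZ,Y)=27/2
3. join N+V (d=3, Q=-401/4) ⇒ NV; edges |N|=-95/24, |V|=167/24
  updated: d(DTZ,NV)=77/8, d(M,NV)=49/2, d(NV,Y)=13
4. join DTZ+M (d=97/4, Q=-629/8) ⇒ DMTZ; edges |DTZ|=129/32, |M|=647/32
  updated: d(DMTZ,NV)=79/16, d(DMTZ,Y)=81/8
5. join DMTZ+NV (d=79/16, Q=-449/16) ⇒ DMNTVZ; edges |DMTZ|=33/32, |NV|=125/32
  updated: d(DMNTVZ,Y)=291/32
6. join DMNTVZ+Y (d=291/32) ⇒ DMNTVYZ; edges |DMNTVZ|=291/64, |Y|=291/64
final tree: (((((D:51/10,Z:39/10):31/4,T:31/4):129/32,M:647/32):33/32,(N:-95/24,V:167/24):125/32):291/64,Y:291/64)
total length: 2105/32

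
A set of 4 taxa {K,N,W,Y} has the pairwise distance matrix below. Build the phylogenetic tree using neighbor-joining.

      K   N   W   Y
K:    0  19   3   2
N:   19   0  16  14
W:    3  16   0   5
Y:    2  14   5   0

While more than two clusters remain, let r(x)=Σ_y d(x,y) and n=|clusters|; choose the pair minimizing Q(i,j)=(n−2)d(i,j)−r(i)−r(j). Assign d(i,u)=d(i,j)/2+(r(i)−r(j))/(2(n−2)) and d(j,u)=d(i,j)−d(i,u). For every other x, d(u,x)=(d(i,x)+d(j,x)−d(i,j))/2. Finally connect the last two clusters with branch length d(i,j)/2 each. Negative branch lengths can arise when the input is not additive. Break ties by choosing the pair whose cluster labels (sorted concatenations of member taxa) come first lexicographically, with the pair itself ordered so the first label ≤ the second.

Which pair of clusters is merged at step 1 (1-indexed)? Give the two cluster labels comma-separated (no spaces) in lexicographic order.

step 1: merge (K,W) at d=3, Q=-42; branch lengths K→3/2, W→3/2; new cluster KW
  updated: d(KW,N)=16, d(KW,Y)=2
step 2: merge (KW,N) at d=16, Q=-32; branch lengths KW→2, N→14; new cluster KNW
  updated: d(KNW,Y)=0
step 3: merge (KNW,Y) at d=0; branch lengths KNW→0, Y→0; new cluster KNWY
final tree: (((K:3/2,W:3/2):2,N:14):0,Y:0)
total length: 19

K,W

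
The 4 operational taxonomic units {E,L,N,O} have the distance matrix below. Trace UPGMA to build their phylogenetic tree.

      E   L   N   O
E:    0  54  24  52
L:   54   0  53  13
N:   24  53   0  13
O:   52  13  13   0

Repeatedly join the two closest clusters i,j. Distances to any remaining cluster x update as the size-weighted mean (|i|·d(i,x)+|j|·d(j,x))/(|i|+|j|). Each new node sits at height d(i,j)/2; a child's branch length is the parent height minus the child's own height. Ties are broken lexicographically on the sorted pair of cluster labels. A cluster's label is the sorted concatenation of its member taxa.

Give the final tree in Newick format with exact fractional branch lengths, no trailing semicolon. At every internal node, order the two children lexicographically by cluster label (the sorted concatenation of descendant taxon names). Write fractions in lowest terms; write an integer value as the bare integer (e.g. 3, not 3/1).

((E:12,N:12):19/2,(L:13/2,O:13/2):15)

iteration 1: select L,O (d=13); attach at lengths (13/2, 13/2); label the merged cluster LO
  updated: d(E,LO)=53, d(LO,N)=33
iteration 2: select E,N (d=24); attach at lengths (12, 12); label the merged cluster EN
  updated: d(EN,LO)=43
iteration 3: select EN,LO (d=43); attach at lengths (19/2, 15); label the merged cluster ELNO
final tree: ((E:12,N:12):19/2,(L:13/2,O:13/2):15)
total length: 123/2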